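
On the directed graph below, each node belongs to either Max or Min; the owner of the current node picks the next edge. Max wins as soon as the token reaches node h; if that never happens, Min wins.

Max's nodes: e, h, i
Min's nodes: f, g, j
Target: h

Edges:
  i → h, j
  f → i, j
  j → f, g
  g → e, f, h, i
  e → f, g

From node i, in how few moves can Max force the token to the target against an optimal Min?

A0 = {h}
A1: add {i} — i (Max) has i→h.
A2 = A1; e.g. e (Max) has no edge into A1. Fixed point.
i enters the attractor at level 1, so Max can force the target in 1 move from there.

1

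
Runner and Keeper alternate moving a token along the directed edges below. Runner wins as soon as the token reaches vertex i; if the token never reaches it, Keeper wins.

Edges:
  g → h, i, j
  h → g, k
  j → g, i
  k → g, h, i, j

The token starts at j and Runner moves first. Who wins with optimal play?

Runner

Track states (vertex, player-to-move).
A0 = {(i,Runner), (i,Keeper)}
A1: add {(g,Runner), (j,Runner), (k,Runner)}.
(j,Runner) ∈ A1 ⇒ Runner forces the target.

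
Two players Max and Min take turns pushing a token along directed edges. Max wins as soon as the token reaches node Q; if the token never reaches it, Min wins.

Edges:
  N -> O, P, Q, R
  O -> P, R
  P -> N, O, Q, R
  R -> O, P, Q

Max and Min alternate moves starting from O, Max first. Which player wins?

Track states (vertex, player-to-move).
A0 = {(Q,Max), (Q,Min)}
A1: add {(N,Max), (P,Max), (R,Max)}.
A2: add {(O,Min)}.
A3 = A2; e.g. (N,Min) stays out. (O,Max) never enters ⇒ Min avoids the target.

Min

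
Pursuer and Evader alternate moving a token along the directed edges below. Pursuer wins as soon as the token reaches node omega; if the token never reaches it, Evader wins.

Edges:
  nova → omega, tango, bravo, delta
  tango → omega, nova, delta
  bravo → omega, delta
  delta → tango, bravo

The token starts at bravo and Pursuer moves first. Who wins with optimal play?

Track states (vertex, player-to-move).
A0 = {(omega,Pursuer), (omega,Evader)}
A1: add {(nova,Pursuer), (tango,Pursuer), (bravo,Pursuer)}.
(bravo,Pursuer) ∈ A1 ⇒ Pursuer forces the target.

Pursuer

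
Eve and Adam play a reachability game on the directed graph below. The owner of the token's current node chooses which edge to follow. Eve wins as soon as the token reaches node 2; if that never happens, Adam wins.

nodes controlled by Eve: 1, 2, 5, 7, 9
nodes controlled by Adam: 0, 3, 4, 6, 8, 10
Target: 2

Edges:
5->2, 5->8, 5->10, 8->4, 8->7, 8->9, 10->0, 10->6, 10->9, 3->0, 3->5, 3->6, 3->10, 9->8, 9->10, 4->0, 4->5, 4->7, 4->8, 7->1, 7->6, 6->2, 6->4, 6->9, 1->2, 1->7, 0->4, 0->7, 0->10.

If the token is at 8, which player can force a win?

Adam

A0 = {2}
A1: add {1, 5} — 1 (Eve) has 1→2; 5 (Eve) has 5→2.
A2: add {7} — 7 (Eve) has 7→1.
A3 = A2; e.g. 0 (Adam) can still go to 4. Fixed point.
8 never enters the attractor, so Adam can avoid the target forever.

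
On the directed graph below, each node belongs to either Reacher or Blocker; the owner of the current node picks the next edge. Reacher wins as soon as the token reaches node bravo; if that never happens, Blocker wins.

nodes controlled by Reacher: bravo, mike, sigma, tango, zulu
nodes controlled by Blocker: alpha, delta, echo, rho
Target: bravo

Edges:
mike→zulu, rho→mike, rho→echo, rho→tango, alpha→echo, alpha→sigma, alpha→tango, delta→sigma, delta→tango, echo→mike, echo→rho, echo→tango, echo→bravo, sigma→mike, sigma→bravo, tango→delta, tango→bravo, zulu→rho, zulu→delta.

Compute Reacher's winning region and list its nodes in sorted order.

A0 = {bravo}
A1: add {sigma, tango} — sigma (Reacher) has sigma→bravo; tango (Reacher) has tango→bravo.
A2: add {delta} — delta (Blocker): all of {sigma, tango} already in.
A3: add {zulu} — zulu (Reacher) has zulu→delta.
A4: add {mike} — mike (Reacher) has mike→zulu.
A5 = A4; e.g. rho (Blocker) can still go to echo. Fixed point.
Reacher's winning region = {bravo, delta, mike, sigma, tango, zulu}.

bravo, delta, mike, sigma, tango, zulu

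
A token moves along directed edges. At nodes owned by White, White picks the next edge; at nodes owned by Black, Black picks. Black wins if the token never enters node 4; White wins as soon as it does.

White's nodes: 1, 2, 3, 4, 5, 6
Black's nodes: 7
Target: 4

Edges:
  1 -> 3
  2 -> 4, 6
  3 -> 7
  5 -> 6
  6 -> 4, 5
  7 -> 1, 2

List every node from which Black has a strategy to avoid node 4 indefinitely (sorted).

A0 = {4}
A1: add {2, 6} — 2 (White) has 2→4; 6 (White) has 6→4.
A2: add {5} — 5 (White) has 5→6.
A3 = A2; e.g. 1 (White) has no edge into A2. Fixed point.
White's attractor = {2, 4, 5, 6}; Black avoids the target exactly from the complement.

1, 3, 7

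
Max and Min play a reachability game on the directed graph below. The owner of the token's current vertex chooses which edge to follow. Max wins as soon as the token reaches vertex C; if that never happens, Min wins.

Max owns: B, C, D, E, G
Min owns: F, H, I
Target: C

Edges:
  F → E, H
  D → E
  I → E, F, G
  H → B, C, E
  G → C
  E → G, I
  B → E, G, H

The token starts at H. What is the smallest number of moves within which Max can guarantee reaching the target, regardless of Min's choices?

3

A0 = {C}
A1: add {G} — G (Max) has G→C.
A2: add {B, E} — B (Max) has B→G; E (Max) has E→G.
A3: add {D, H} — D (Max) has D→E; H (Min): all of {B, C, E} already in.
H enters the attractor at level 3, so Max can force the target in 3 moves from there.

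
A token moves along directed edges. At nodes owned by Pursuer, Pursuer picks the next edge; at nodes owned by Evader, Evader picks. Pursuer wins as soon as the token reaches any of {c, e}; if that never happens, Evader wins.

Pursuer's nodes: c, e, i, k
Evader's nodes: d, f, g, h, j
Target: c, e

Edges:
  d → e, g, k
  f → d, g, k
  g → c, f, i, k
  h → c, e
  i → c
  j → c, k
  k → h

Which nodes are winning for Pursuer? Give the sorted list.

A0 = {c, e}
A1: add {h, i} — h (Evader): all of {c, e} already in; i (Pursuer) has i→c.
A2: add {k} — k (Pursuer) has k→h.
A3: add {j} — j (Evader): all of {c, k} already in.
A4 = A3; e.g. d (Evader) can still go to g. Fixed point.
Pursuer's winning region = {c, e, h, i, j, k}.

c, e, h, i, j, k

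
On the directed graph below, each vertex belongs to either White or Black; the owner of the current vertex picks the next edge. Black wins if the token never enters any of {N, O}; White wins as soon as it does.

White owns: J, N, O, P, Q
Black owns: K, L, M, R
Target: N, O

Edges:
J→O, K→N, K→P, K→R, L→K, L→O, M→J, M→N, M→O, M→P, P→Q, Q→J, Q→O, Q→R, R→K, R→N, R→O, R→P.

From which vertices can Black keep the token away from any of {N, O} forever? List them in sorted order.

A0 = {N, O}
A1: add {J, Q} — J (White) has J→O; Q (White) has Q→O.
A2: add {P} — P (White) has P→Q.
A3: add {M} — M (Black): all of {J, N, O, P} already in.
A4 = A3; e.g. K (Black) can still go to R. Fixed point.
White's attractor = {J, M, N, O, P, Q}; Black avoids the target exactly from the complement.

K, L, R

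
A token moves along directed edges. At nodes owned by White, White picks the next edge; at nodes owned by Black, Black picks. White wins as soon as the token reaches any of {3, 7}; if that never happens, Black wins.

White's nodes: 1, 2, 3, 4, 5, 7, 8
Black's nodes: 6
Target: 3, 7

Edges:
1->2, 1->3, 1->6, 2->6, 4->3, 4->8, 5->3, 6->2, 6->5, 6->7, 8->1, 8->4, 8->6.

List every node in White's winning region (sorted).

1, 3, 4, 5, 7, 8

A0 = {3, 7}
A1: add {1, 4, 5} — 1 (White) has 1→3; 4 (White) has 4→3; 5 (White) has 5→3.
A2: add {8} — 8 (White) has 8→1.
A3 = A2; e.g. 2 (White) has no edge into A2. Fixed point.
White's winning region = {1, 3, 4, 5, 7, 8}.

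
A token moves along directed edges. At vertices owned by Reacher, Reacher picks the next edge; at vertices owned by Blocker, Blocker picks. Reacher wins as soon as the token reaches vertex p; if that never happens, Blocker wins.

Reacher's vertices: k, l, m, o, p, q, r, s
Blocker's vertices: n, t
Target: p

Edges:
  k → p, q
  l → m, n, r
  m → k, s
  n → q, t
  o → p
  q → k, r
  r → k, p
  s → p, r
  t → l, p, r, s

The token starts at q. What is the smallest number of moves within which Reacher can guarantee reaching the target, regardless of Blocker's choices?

2

A0 = {p}
A1: add {k, o, r, s} — k (Reacher) has k→p; o (Reacher) has o→p; r (Reacher) has r→p; s (Reacher) has s→p.
A2: add {l, m, q} — l (Reacher) has l→r; m (Reacher) has m→k; q (Reacher) has q→k.
q enters the attractor at level 2, so Reacher can force the target in 2 moves from there.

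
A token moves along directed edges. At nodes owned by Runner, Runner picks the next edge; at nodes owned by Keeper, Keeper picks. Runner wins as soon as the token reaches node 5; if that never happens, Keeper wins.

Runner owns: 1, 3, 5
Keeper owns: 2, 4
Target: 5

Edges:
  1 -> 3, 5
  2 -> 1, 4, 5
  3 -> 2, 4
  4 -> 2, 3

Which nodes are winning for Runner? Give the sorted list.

1, 5

A0 = {5}
A1: add {1} — 1 (Runner) has 1→5.
A2 = A1; e.g. 2 (Keeper) can still go to 4. Fixed point.
Runner's winning region = {1, 5}.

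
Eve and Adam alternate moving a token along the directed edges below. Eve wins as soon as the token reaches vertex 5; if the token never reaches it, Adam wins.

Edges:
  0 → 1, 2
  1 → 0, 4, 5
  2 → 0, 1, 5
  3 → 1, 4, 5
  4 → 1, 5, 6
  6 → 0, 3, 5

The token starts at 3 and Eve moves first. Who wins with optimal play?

Eve

Track states (vertex, player-to-move).
A0 = {(5,Eve), (5,Adam)}
A1: add {(1,Eve), (2,Eve), (3,Eve), (4,Eve), (6,Eve)}.
(3,Eve) ∈ A1 ⇒ Eve forces the target.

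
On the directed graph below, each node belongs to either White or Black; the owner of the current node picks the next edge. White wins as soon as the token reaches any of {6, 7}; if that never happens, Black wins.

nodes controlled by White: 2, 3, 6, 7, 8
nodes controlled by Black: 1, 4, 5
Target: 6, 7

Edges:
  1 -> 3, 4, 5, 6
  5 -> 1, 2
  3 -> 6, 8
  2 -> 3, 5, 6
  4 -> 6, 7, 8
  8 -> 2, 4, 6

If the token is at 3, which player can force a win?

A0 = {6, 7}
A1: add {2, 3, 8} — 2 (White) has 2→6; 3 (White) has 3→6; 8 (White) has 8→6.
3 ∈ A1, so White can force the target.

White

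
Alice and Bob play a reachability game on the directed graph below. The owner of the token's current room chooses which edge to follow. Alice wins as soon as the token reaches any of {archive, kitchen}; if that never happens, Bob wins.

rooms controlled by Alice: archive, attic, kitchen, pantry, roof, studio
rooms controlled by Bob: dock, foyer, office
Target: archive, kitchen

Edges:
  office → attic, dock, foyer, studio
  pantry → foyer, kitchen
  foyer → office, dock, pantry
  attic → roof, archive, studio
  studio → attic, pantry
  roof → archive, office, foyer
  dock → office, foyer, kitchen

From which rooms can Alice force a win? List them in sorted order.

A0 = {archive, kitchen}
A1: add {attic, pantry, roof} — roof (Alice) has roof→archive; attic (Alice) has attic→archive; pantry (Alice) has pantry→kitchen.
A2: add {studio} — studio (Alice) has studio→attic.
A3 = A2; e.g. office (Bob) can still go to dock. Fixed point.
Alice's winning region = {archive, attic, kitchen, pantry, roof, studio}.

archive, attic, kitchen, pantry, roof, studio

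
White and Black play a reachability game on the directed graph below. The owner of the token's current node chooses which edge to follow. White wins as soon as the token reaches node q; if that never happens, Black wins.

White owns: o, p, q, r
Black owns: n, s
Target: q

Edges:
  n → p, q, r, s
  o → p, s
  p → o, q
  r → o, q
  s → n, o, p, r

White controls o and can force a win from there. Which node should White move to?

A0 = {q}
A1: add {p, r} — p (White) has p→q; r (White) has r→q.
A2: add {o} — o (White) has o→p.
A3 = A2; e.g. n (Black) can still go to s. Fixed point.
From o, successor p is in the attractor (rank 1); the other successor s is not.

p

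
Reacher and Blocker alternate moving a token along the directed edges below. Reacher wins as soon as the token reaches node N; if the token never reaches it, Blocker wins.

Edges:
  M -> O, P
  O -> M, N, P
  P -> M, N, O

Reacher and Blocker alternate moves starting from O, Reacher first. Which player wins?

Reacher

Track states (vertex, player-to-move).
A0 = {(N,Reacher), (N,Blocker)}
A1: add {(O,Reacher), (P,Reacher)}.
(O,Reacher) ∈ A1 ⇒ Reacher forces the target.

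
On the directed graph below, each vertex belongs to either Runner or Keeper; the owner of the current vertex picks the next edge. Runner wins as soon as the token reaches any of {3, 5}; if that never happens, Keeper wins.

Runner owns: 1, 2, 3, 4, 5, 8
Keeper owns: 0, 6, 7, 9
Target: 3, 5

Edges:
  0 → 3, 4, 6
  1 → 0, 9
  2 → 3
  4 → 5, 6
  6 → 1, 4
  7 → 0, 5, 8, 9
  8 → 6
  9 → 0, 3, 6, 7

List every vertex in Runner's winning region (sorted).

2, 3, 4, 5

A0 = {3, 5}
A1: add {2, 4} — 2 (Runner) has 2→3; 4 (Runner) has 4→5.
A2 = A1; e.g. 0 (Keeper) can still go to 6. Fixed point.
Runner's winning region = {2, 3, 4, 5}.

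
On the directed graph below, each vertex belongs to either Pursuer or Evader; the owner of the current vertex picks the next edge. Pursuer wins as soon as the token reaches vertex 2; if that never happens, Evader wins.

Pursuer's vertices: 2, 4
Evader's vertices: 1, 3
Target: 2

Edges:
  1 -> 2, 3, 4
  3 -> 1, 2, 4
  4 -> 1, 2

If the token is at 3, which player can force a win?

Evader

A0 = {2}
A1: add {4} — 4 (Pursuer) has 4→2.
A2 = A1; e.g. 1 (Evader) can still go to 3. Fixed point.
3 never enters the attractor, so Evader can avoid the target forever.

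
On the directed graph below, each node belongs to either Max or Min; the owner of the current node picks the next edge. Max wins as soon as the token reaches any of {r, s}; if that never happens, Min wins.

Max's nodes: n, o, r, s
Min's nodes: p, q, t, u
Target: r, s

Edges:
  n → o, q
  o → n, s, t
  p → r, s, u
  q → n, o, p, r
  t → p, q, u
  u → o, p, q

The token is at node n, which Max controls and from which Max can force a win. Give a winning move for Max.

A0 = {r, s}
A1: add {o} — o (Max) has o→s.
A2: add {n} — n (Max) has n→o.
A3 = A2; e.g. p (Min) can still go to u. Fixed point.
From n, successor o is in the attractor (rank 1); the other successor q is not.

o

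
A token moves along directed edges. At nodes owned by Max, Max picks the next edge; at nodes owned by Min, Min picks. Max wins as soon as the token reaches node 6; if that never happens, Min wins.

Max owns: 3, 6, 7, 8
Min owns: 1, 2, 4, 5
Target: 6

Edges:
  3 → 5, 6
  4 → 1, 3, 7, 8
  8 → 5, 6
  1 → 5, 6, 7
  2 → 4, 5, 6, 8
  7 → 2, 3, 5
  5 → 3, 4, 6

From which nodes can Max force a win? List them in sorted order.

A0 = {6}
A1: add {3, 8} — 3 (Max) has 3→6; 8 (Max) has 8→6.
A2: add {7} — 7 (Max) has 7→3.
A3 = A2; e.g. 1 (Min) can still go to 5. Fixed point.
Max's winning region = {3, 6, 7, 8}.

3, 6, 7, 8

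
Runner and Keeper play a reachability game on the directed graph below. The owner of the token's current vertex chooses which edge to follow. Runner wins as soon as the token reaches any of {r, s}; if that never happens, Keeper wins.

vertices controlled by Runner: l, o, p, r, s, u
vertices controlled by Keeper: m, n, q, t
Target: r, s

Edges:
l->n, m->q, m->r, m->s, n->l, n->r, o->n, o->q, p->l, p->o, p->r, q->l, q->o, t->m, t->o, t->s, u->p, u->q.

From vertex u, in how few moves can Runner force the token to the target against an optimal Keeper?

A0 = {r, s}
A1: add {p} — p (Runner) has p→r.
A2: add {u} — u (Runner) has u→p.
A3 = A2; e.g. l (Runner) has no edge into A2. Fixed point.
u enters the attractor at level 2, so Runner can force the target in 2 moves from there.

2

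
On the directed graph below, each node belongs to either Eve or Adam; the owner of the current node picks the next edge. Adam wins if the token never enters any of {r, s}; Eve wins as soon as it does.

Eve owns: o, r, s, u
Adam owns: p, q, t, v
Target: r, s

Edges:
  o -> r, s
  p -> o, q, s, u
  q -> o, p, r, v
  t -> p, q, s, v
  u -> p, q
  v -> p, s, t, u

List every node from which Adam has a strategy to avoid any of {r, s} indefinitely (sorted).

p, q, t, u, v

A0 = {r, s}
A1: add {o} — o (Eve) has o→r.
A2 = A1; e.g. p (Adam) can still go to q. Fixed point.
Eve's attractor = {o, r, s}; Adam avoids the target exactly from the complement.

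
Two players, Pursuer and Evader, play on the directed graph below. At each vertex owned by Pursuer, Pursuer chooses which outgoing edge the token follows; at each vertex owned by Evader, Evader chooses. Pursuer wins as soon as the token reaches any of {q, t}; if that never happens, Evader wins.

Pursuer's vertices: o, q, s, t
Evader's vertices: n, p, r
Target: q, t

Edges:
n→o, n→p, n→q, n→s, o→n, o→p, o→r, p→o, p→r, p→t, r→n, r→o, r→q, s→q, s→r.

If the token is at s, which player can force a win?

A0 = {q, t}
A1: add {s} — s (Pursuer) has s→q.
A2 = A1; e.g. n (Evader) can still go to o. Fixed point.
s ∈ A1, so Pursuer can force the target.

Pursuer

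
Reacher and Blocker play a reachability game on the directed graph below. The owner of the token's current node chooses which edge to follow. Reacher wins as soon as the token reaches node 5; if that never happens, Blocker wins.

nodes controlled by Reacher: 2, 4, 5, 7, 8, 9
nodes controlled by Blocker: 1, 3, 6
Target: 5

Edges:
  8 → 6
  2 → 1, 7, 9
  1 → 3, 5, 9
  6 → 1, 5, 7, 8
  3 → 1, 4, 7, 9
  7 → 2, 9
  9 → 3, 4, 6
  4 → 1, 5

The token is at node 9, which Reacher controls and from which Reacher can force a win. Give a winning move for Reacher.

A0 = {5}
A1: add {4} — 4 (Reacher) has 4→5.
A2: add {9} — 9 (Reacher) has 9→4.
A3: add {2, 7} — 2 (Reacher) has 2→9; 7 (Reacher) has 7→9.
A4 = A3; e.g. 1 (Blocker) can still go to 3. Fixed point.
From 9, successor 4 is in the attractor (rank 1); the other successors 3, 6 are not.

4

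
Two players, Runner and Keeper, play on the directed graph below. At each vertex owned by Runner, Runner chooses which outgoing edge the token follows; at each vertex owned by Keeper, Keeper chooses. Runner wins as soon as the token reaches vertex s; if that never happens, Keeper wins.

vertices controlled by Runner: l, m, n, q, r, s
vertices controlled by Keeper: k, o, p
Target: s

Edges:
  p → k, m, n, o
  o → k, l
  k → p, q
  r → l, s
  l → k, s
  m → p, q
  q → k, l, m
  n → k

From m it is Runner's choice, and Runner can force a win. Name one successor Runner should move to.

q

A0 = {s}
A1: add {l, r} — l (Runner) has l→s; r (Runner) has r→s.
A2: add {q} — q (Runner) has q→l.
A3: add {m} — m (Runner) has m→q.
A4 = A3; e.g. k (Keeper) can still go to p. Fixed point.
From m, successor q is in the attractor (rank 2); the other successor p is not.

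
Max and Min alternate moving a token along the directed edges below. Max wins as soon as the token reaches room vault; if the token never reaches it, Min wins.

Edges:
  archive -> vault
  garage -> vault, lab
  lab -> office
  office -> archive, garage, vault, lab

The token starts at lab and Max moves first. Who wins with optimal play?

Min

Track states (vertex, player-to-move).
A0 = {(vault,Max), (vault,Min)}
A1: add {(archive,Max), (archive,Min), (garage,Max), (office,Max)}.
A2: add {(lab,Min)}.
A3 = A2; e.g. (garage,Min) stays out. (lab,Max) never enters ⇒ Min avoids the target.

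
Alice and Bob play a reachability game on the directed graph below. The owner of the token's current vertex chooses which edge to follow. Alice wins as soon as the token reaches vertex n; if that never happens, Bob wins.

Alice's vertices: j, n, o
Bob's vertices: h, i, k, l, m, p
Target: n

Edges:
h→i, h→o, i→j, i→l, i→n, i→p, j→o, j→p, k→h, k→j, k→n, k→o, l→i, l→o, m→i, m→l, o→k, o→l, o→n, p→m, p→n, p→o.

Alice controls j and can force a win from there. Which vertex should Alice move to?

A0 = {n}
A1: add {o} — o (Alice) has o→n.
A2: add {j} — j (Alice) has j→o.
A3 = A2; e.g. h (Bob) can still go to i. Fixed point.
From j, successor o is in the attractor (rank 1); the other successor p is not.

o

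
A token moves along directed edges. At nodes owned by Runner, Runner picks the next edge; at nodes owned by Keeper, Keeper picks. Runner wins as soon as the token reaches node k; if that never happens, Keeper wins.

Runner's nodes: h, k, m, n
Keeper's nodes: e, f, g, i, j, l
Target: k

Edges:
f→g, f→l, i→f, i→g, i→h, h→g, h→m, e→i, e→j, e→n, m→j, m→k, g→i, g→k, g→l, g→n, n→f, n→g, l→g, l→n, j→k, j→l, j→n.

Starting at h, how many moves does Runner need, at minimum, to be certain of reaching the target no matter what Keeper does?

A0 = {k}
A1: add {m} — m (Runner) has m→k.
A2: add {h} — h (Runner) has h→m.
A3 = A2; e.g. e (Keeper) can still go to i. Fixed point.
h enters the attractor at level 2, so Runner can force the target in 2 moves from there.

2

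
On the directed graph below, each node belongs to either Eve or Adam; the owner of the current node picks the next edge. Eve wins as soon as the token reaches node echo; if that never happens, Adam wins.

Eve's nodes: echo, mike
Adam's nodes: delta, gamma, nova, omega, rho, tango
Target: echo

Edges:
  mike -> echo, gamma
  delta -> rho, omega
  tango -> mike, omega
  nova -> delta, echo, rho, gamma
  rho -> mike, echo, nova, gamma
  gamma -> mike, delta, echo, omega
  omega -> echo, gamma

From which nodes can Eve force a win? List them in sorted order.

echo, mike

A0 = {echo}
A1: add {mike} — mike (Eve) has mike→echo.
A2 = A1; e.g. delta (Adam) can still go to rho. Fixed point.
Eve's winning region = {echo, mike}.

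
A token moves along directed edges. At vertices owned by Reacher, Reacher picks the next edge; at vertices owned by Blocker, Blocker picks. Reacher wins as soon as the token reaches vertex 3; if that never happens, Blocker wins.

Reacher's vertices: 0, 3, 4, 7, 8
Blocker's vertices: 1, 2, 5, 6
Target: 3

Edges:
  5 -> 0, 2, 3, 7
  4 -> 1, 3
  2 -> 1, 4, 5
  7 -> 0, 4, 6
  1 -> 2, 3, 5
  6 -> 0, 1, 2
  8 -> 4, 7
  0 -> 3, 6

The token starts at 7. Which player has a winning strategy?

Reacher

A0 = {3}
A1: add {0, 4} — 0 (Reacher) has 0→3; 4 (Reacher) has 4→3.
A2: add {7, 8} — 7 (Reacher) has 7→0; 8 (Reacher) has 8→4.
A3 = A2; e.g. 1 (Blocker) can still go to 2. Fixed point.
7 ∈ A2, so Reacher can force the target.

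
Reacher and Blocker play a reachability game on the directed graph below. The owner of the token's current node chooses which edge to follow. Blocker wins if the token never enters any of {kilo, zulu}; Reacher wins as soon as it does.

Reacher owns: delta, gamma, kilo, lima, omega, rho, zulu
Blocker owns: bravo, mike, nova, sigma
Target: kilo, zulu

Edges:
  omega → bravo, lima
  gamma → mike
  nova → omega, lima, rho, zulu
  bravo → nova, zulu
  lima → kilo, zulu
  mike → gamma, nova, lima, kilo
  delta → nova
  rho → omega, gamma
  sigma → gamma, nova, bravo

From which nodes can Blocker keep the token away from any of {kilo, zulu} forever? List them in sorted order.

gamma, mike, sigma

A0 = {kilo, zulu}
A1: add {lima} — lima (Reacher) has lima→kilo.
A2: add {omega} — omega (Reacher) has omega→lima.
A3: add {rho} — rho (Reacher) has rho→omega.
A4: add {nova} — nova (Blocker): all of {omega, lima, rho, zulu} already in.
A5: add {bravo, delta} — bravo (Blocker): all of {nova, zulu} already in; delta (Reacher) has delta→nova.
A6 = A5; e.g. gamma (Reacher) has no edge into A5. Fixed point.
Reacher's attractor = {bravo, delta, kilo, lima, nova, omega, rho, zulu}; Blocker avoids the target exactly from the complement.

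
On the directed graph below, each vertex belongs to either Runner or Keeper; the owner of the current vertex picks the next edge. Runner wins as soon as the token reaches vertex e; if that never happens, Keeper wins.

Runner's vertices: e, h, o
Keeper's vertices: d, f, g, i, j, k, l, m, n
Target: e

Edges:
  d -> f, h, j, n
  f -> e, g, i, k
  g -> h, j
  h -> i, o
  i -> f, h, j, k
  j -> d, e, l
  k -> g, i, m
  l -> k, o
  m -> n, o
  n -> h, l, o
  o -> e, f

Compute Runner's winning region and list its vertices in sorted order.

A0 = {e}
A1: add {o} — o (Runner) has o→e.
A2: add {h} — h (Runner) has h→o.
A3 = A2; e.g. d (Keeper) can still go to f. Fixed point.
Runner's winning region = {e, h, o}.

e, h, o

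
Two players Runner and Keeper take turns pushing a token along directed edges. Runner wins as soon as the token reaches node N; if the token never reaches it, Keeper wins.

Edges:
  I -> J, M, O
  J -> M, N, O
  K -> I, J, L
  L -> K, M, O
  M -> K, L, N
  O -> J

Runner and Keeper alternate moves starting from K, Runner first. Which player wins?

Track states (vertex, player-to-move).
A0 = {(N,Runner), (N,Keeper)}
A1: add {(J,Runner), (M,Runner)}.
A2: add {(O,Keeper)}.
A3: add {(I,Runner), (L,Runner)}.
A4: add {(K,Keeper)}.
A5 = A4; e.g. (I,Keeper) stays out. (K,Runner) never enters ⇒ Keeper avoids the target.

Keeper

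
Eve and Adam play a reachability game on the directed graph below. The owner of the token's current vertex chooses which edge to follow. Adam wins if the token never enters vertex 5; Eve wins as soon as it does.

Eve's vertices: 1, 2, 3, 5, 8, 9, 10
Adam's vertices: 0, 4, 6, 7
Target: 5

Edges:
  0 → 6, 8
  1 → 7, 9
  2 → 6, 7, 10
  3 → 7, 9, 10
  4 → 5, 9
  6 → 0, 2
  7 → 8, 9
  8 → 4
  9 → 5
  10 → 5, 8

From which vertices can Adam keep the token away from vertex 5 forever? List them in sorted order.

0, 6

A0 = {5}
A1: add {9, 10} — 9 (Eve) has 9→5; 10 (Eve) has 10→5.
A2: add {1, 2, 3, 4} — 1 (Eve) has 1→9; 2 (Eve) has 2→10; 3 (Eve) has 3→9; 4 (Adam): all of {5, 9} already in.
A3: add {8} — 8 (Eve) has 8→4.
A4: add {7} — 7 (Adam): all of {8, 9} already in.
A5 = A4; e.g. 0 (Adam) can still go to 6. Fixed point.
Eve's attractor = {1, 2, 3, 4, 5, 7, 8, 9, 10}; Adam avoids the target exactly from the complement.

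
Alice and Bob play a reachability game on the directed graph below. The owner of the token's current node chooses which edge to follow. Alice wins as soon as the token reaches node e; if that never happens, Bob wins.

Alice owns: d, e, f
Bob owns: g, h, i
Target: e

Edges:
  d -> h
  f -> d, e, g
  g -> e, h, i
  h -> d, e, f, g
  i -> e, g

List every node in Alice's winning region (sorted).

A0 = {e}
A1: add {f} — f (Alice) has f→e.
A2 = A1; e.g. d (Alice) has no edge into A1. Fixed point.
Alice's winning region = {e, f}.

e, f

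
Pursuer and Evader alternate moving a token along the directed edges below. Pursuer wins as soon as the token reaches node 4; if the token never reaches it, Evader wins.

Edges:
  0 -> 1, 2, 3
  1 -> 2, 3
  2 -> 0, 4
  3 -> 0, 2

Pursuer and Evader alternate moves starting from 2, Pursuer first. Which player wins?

Track states (vertex, player-to-move).
A0 = {(4,Pursuer), (4,Evader)}
A1: add {(2,Pursuer)}.
(2,Pursuer) ∈ A1 ⇒ Pursuer forces the target.

Pursuer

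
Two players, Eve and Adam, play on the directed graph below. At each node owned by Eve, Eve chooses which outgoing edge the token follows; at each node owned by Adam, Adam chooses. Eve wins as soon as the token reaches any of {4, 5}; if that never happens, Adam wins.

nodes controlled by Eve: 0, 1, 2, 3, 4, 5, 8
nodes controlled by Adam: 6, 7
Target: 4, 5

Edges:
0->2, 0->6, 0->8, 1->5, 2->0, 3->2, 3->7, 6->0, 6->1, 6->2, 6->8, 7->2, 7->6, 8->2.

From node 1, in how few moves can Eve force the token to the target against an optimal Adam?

1

A0 = {4, 5}
A1: add {1} — 1 (Eve) has 1→5.
A2 = A1; e.g. 0 (Eve) has no edge into A1. Fixed point.
1 enters the attractor at level 1, so Eve can force the target in 1 move from there.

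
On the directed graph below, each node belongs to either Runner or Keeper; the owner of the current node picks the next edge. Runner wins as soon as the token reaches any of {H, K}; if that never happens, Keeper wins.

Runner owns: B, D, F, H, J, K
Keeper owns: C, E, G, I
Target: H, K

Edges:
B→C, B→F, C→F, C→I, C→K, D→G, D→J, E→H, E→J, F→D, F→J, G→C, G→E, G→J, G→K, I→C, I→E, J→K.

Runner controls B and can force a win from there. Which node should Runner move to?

F

A0 = {H, K}
A1: add {J} — J (Runner) has J→K.
A2: add {D, E, F} — D (Runner) has D→J; E (Keeper): all of {H, J} already in; F (Runner) has F→J.
A3: add {B} — B (Runner) has B→F.
A4 = A3; e.g. C (Keeper) can still go to I. Fixed point.
From B, successor F is in the attractor (rank 2); the other successor C is not.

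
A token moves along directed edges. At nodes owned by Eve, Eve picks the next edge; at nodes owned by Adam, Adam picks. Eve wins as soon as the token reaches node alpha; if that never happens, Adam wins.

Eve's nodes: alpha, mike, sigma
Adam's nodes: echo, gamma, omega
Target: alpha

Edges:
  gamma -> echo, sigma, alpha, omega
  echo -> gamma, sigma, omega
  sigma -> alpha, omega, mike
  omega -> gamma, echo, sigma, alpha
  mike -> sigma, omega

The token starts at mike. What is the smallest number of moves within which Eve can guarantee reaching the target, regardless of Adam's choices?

A0 = {alpha}
A1: add {sigma} — sigma (Eve) has sigma→alpha.
A2: add {mike} — mike (Eve) has mike→sigma.
A3 = A2; e.g. gamma (Adam) can still go to echo. Fixed point.
mike enters the attractor at level 2, so Eve can force the target in 2 moves from there.

2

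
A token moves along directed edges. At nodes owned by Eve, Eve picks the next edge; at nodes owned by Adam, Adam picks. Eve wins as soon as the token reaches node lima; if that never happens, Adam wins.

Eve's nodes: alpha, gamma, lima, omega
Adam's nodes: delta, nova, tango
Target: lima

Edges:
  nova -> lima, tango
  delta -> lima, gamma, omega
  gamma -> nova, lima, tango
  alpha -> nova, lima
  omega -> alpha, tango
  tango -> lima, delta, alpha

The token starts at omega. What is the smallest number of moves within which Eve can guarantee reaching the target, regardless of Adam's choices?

2

A0 = {lima}
A1: add {alpha, gamma} — gamma (Eve) has gamma→lima; alpha (Eve) has alpha→lima.
A2: add {omega} — omega (Eve) has omega→alpha.
omega enters the attractor at level 2, so Eve can force the target in 2 moves from there.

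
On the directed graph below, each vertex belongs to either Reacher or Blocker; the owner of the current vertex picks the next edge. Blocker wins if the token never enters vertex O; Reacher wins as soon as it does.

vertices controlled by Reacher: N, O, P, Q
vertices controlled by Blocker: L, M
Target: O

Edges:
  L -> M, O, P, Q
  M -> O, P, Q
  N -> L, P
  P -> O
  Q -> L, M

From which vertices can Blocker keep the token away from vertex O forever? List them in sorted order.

L, M, Q

A0 = {O}
A1: add {P} — P (Reacher) has P→O.
A2: add {N} — N (Reacher) has N→P.
A3 = A2; e.g. L (Blocker) can still go to M. Fixed point.
Reacher's attractor = {N, O, P}; Blocker avoids the target exactly from the complement.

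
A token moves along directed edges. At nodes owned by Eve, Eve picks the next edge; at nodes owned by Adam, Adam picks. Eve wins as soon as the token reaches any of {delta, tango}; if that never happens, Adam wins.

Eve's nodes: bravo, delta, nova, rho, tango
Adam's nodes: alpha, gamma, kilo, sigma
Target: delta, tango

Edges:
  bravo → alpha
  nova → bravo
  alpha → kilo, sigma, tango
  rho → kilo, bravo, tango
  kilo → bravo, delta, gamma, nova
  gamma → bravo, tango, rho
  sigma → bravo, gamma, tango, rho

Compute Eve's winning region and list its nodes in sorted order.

A0 = {delta, tango}
A1: add {rho} — rho (Eve) has rho→tango.
A2 = A1; e.g. kilo (Adam) can still go to bravo. Fixed point.
Eve's winning region = {delta, rho, tango}.

delta, rho, tango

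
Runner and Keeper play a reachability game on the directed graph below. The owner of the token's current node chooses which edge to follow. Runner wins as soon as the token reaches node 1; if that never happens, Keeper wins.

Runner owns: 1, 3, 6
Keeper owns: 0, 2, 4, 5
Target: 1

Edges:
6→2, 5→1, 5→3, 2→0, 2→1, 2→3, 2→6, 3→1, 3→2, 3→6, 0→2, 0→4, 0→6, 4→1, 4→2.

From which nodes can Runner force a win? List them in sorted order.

1, 3, 5

A0 = {1}
A1: add {3} — 3 (Runner) has 3→1.
A2: add {5} — 5 (Keeper): all of {1, 3} already in.
A3 = A2; e.g. 0 (Keeper) can still go to 2. Fixed point.
Runner's winning region = {1, 3, 5}.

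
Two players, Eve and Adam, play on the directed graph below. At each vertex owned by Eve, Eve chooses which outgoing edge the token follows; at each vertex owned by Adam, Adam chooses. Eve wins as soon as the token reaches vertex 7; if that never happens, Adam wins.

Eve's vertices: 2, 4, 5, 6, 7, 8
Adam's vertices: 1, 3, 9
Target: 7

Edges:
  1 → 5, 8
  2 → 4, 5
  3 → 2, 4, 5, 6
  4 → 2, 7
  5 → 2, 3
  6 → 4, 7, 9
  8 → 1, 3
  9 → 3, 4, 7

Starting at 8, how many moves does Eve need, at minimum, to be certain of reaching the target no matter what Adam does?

A0 = {7}
A1: add {4, 6} — 4 (Eve) has 4→7; 6 (Eve) has 6→7.
A2: add {2} — 2 (Eve) has 2→4.
A3: add {5} — 5 (Eve) has 5→2.
A4: add {3} — 3 (Adam): all of {2, 4, 5, 6} already in.
A5: add {8, 9} — 8 (Eve) has 8→3; 9 (Adam): all of {3, 4, 7} already in.
8 enters the attractor at level 5, so Eve can force the target in 5 moves from there.

5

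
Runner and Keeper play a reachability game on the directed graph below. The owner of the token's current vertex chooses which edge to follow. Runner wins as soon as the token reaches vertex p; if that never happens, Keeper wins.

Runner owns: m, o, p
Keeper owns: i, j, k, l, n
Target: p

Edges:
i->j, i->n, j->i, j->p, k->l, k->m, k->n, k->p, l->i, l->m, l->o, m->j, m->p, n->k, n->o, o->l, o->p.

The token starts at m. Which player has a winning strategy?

A0 = {p}
A1: add {m, o} — m (Runner) has m→p; o (Runner) has o→p.
A2 = A1; e.g. i (Keeper) can still go to j. Fixed point.
m ∈ A1, so Runner can force the target.

Runner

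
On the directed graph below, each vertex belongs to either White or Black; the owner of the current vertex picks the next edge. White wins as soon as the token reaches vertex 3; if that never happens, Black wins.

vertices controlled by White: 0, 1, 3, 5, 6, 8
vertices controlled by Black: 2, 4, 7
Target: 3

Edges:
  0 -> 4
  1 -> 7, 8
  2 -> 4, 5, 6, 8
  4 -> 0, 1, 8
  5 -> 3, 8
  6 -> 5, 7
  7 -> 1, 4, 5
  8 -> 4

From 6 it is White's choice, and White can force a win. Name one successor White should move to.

5

A0 = {3}
A1: add {5} — 5 (White) has 5→3.
A2: add {6} — 6 (White) has 6→5.
A3 = A2; e.g. 0 (White) has no edge into A2. Fixed point.
From 6, successor 5 is in the attractor (rank 1); the other successor 7 is not.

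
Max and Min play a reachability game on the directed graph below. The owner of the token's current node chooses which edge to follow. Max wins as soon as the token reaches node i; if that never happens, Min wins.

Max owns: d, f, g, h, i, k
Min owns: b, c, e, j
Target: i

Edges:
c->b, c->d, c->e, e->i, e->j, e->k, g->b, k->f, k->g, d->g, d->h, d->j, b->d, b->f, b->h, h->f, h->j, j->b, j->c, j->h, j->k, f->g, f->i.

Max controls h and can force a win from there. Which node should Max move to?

A0 = {i}
A1: add {f} — f (Max) has f→i.
A2: add {h, k} — h (Max) has h→f; k (Max) has k→f.
A3: add {d} — d (Max) has d→h.
A4: add {b} — b (Min): all of {d, f, h} already in.
A5: add {g} — g (Max) has g→b.
A6 = A5; e.g. c (Min) can still go to e. Fixed point.
From h, successor f is in the attractor (rank 1); the other successor j is not.

f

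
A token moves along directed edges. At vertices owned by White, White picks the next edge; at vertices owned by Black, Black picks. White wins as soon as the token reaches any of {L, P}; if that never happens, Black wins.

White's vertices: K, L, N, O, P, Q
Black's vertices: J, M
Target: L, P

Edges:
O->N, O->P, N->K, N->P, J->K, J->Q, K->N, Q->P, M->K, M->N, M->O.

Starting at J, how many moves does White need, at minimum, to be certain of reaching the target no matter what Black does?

3

A0 = {L, P}
A1: add {N, O, Q} — N (White) has N→P; O (White) has O→P; Q (White) has Q→P.
A2: add {K} — K (White) has K→N.
A3: add {J, M} — J (Black): all of {K, Q} already in; M (Black): all of {K, N, O} already in.
A3 = all vertices. Fixed point.
J enters the attractor at level 3, so White can force the target in 3 moves from there.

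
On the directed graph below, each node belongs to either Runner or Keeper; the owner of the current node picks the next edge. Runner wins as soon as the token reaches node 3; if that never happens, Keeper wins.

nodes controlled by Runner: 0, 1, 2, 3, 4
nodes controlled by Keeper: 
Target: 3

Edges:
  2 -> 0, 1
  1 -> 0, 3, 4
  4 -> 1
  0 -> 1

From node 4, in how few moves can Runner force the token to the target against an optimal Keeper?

2

A0 = {3}
A1: add {1} — 1 (Runner) has 1→3.
A2: add {0, 2, 4} — 0 (Runner) has 0→1; 2 (Runner) has 2→1; 4 (Runner) has 4→1.
A2 = all vertices. Fixed point.
4 enters the attractor at level 2, so Runner can force the target in 2 moves from there.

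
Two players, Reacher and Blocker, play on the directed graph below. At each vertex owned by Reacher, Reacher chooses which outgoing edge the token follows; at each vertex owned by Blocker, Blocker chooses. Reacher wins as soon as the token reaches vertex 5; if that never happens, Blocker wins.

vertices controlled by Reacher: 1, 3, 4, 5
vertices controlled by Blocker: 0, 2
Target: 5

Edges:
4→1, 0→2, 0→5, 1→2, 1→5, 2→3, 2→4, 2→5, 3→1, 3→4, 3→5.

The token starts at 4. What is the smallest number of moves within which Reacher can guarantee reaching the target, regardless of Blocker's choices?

A0 = {5}
A1: add {1, 3} — 1 (Reacher) has 1→5; 3 (Reacher) has 3→5.
A2: add {4} — 4 (Reacher) has 4→1.
4 enters the attractor at level 2, so Reacher can force the target in 2 moves from there.

2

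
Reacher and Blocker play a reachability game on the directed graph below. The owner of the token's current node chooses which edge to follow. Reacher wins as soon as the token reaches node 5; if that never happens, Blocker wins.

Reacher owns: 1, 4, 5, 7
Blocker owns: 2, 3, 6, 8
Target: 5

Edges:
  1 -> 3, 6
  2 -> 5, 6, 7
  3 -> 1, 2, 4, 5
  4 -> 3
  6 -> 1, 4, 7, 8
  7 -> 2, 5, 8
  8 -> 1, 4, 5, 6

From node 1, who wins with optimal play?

Blocker

A0 = {5}
A1: add {7} — 7 (Reacher) has 7→5.
A2 = A1; e.g. 1 (Reacher) has no edge into A1. Fixed point.
1 never enters the attractor, so Blocker can avoid the target forever.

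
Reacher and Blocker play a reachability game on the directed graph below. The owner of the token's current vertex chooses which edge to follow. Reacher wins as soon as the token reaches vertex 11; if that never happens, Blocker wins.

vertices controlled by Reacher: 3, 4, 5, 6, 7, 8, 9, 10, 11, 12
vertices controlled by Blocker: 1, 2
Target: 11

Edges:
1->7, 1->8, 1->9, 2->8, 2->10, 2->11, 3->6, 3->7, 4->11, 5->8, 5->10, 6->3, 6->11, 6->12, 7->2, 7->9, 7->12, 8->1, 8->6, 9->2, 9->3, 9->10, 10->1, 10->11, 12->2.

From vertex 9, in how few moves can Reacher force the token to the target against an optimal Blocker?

2

A0 = {11}
A1: add {4, 6, 10} — 4 (Reacher) has 4→11; 6 (Reacher) has 6→11; 10 (Reacher) has 10→11.
A2: add {3, 5, 8, 9} — 3 (Reacher) has 3→6; 5 (Reacher) has 5→10; 8 (Reacher) has 8→6; 9 (Reacher) has 9→10.
9 enters the attractor at level 2, so Reacher can force the target in 2 moves from there.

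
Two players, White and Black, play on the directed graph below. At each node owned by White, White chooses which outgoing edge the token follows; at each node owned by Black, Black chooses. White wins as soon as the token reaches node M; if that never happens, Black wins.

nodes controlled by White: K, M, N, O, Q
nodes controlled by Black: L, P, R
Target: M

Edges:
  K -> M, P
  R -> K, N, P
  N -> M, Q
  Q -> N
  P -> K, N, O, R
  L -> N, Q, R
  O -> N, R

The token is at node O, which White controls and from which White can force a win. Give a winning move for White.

N

A0 = {M}
A1: add {K, N} — K (White) has K→M; N (White) has N→M.
A2: add {O, Q} — O (White) has O→N; Q (White) has Q→N.
A3 = A2; e.g. L (Black) can still go to R. Fixed point.
From O, successor N is in the attractor (rank 1); the other successor R is not.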